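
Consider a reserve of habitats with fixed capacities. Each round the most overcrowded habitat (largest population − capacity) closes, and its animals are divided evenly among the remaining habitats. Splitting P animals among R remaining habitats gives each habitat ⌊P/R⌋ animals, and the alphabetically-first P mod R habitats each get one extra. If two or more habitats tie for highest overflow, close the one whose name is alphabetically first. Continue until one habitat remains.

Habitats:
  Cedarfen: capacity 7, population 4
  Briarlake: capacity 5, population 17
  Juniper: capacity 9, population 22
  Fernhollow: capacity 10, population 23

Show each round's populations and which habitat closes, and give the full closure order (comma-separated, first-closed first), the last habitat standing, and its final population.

Round 1: Briarlake=17 Cedarfen=4 Fernhollow=23 Juniper=22 → close Fernhollow (overflow 13)
  23÷3 = 7 each, +1 to first 2
Round 2: Briarlake=25 Cedarfen=12 Juniper=29 → close Briarlake (overflow 20)
  25÷2 = 12 each, +1 to first 1
Round 3: Cedarfen=25 Juniper=41 → close Juniper (overflow 32)
  41÷1 = 41 each, +1 to first 0

Closure order: Fernhollow, Briarlake, Juniper
Last habitat: Cedarfen with 66 animals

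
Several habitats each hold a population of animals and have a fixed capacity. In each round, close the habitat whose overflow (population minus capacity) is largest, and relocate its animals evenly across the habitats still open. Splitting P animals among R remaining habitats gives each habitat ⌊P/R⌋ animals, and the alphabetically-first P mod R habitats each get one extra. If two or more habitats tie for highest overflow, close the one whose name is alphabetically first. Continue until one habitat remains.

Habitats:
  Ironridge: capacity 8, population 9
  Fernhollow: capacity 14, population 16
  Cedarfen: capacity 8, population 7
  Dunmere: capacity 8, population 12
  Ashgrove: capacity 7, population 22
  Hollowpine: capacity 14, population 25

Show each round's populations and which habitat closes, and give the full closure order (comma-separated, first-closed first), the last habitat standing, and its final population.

Closure order: Ashgrove, Hollowpine, Dunmere, Fernhollow, Cedarfen
Last habitat: Ironridge with 91 animals

Round 1: Ashgrove=22 Cedarfen=7 Dunmere=12 Fernhollow=16 Hollowpine=25 Ironridge=9 → close Ashgrove (overflow 15)
  22÷5 = 4 each, +1 to first 2
Round 2: Cedarfen=12 Dunmere=17 Fernhollow=20 Hollowpine=29 Ironridge=13 → close Hollowpine (overflow 15)
  29÷4 = 7 each, +1 to first 1
Round 3: Cedarfen=20 Dunmere=24 Fernhollow=27 Ironridge=20 → close Dunmere (overflow 16)
  24÷3 = 8 each, +1 to first 0
Round 4: Cedarfen=28 Fernhollow=35 Ironridge=28 → close Fernhollow (overflow 21)
  35÷2 = 17 each, +1 to first 1
Round 5: Cedarfen=46 Ironridge=45 → close Cedarfen (overflow 38)
  46÷1 = 46 each, +1 to first 0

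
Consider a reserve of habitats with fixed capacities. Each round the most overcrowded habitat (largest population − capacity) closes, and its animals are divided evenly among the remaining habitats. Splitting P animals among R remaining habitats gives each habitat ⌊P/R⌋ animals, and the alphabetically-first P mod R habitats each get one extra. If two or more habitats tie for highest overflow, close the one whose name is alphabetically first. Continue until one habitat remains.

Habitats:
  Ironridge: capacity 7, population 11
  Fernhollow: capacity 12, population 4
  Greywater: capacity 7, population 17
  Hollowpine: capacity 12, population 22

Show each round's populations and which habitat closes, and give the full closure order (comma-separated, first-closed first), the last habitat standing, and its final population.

Round 1: Fernhollow=4 Greywater=17 Hollowpine=22 Ironridge=11 → close Greywater (overflow 10)
  17÷3 = 5 each, +1 to first 2
Round 2: Fernhollow=10 Hollowpine=28 Ironridge=16 → close Hollowpine (overflow 16)
  28÷2 = 14 each, +1 to first 0
Round 3: Fernhollow=24 Ironridge=30 → close Ironridge (overflow 23)
  30÷1 = 30 each, +1 to first 0

Closure order: Greywater, Hollowpine, Ironridge
Last habitat: Fernhollow with 54 animals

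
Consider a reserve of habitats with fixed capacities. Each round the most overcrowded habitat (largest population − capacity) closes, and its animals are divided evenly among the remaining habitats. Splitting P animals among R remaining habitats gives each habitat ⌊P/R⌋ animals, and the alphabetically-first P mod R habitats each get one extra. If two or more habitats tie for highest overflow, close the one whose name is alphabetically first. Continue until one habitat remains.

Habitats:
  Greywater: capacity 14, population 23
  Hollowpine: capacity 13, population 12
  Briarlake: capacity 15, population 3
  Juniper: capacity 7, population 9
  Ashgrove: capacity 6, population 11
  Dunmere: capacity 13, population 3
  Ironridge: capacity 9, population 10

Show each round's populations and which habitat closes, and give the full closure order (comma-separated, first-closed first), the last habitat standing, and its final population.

Closure order: Greywater, Ashgrove, Ironridge, Juniper, Hollowpine, Briarlake
Last habitat: Dunmere with 71 animals

Round 1: Ashgrove=11 Briarlake=3 Dunmere=3 Greywater=23 Hollowpine=12 Ironridge=10 Juniper=9 → close Greywater (overflow 9)
  23÷6 = 3 each, +1 to first 5
Round 2: Ashgrove=15 Briarlake=7 Dunmere=7 Hollowpine=16 Ironridge=14 Juniper=12 → close Ashgrove (overflow 9)
  15÷5 = 3 each, +1 to first 0
Round 3: Briarlake=10 Dunmere=10 Hollowpine=19 Ironridge=17 Juniper=15 → close Ironridge (overflow 8)
  17÷4 = 4 each, +1 to first 1
Round 4: Briarlake=15 Dunmere=14 Hollowpine=23 Juniper=19 → close Juniper (overflow 12)
  19÷3 = 6 each, +1 to first 1
Round 5: Briarlake=22 Dunmere=20 Hollowpine=29 → close Hollowpine (overflow 16)
  29÷2 = 14 each, +1 to first 1
Round 6: Briarlake=37 Dunmere=34 → close Briarlake (overflow 22)
  37÷1 = 37 each, +1 to first 0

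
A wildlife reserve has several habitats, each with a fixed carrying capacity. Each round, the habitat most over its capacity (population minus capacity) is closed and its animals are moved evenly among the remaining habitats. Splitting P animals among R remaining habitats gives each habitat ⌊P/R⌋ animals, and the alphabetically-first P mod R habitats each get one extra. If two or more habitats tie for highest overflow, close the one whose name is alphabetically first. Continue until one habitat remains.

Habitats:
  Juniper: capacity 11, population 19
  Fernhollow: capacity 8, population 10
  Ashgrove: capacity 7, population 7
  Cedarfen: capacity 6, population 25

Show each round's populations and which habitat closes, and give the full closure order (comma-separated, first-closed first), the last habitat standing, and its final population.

Round 1: Ashgrove=7 Cedarfen=25 Fernhollow=10 Juniper=19 → close Cedarfen (overflow 19)
  25÷3 = 8 each, +1 to first 1
Round 2: Ashgrove=16 Fernhollow=18 Juniper=27 → close Juniper (overflow 16)
  27÷2 = 13 each, +1 to first 1
Round 3: Ashgrove=30 Fernhollow=31 → close Ashgrove (overflow 23)
  30÷1 = 30 each, +1 to first 0

Closure order: Cedarfen, Juniper, Ashgrove
Last habitat: Fernhollow with 61 animals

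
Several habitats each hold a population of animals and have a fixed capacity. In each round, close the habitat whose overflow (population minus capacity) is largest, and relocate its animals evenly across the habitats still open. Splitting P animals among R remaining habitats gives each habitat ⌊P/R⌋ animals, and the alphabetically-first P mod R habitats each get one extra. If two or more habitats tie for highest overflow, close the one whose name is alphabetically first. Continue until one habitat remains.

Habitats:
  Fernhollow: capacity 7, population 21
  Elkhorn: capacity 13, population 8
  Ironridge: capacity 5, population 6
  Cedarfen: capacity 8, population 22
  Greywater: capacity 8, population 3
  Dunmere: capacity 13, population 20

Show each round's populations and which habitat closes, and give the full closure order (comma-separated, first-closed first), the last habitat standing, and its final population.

Closure order: Cedarfen, Fernhollow, Dunmere, Ironridge, Elkhorn
Last habitat: Greywater with 80 animals

Round 1: Cedarfen=22 Dunmere=20 Elkhorn=8 Fernhollow=21 Greywater=3 Ironridge=6 → close Cedarfen (overflow 14)
  22÷5 = 4 each, +1 to first 2
Round 2: Dunmere=25 Elkhorn=13 Fernhollow=25 Greywater=7 Ironridge=10 → close Fernhollow (overflow 18)
  25÷4 = 6 each, +1 to first 1
Round 3: Dunmere=32 Elkhorn=19 Greywater=13 Ironridge=16 → close Dunmere (overflow 19)
  32÷3 = 10 each, +1 to first 2
Round 4: Elkhorn=30 Greywater=24 Ironridge=26 → close Ironridge (overflow 21)
  26÷2 = 13 each, +1 to first 0
Round 5: Elkhorn=43 Greywater=37 → close Elkhorn (overflow 30)
  43÷1 = 43 each, +1 to first 0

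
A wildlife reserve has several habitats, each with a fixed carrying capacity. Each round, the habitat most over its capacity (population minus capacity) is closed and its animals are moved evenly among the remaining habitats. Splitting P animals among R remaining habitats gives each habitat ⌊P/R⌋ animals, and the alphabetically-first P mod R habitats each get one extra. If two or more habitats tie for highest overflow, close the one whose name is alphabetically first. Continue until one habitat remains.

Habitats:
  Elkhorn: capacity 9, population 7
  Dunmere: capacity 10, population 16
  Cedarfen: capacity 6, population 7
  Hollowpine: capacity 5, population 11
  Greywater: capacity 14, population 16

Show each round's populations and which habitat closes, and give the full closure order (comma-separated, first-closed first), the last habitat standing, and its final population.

Closure order: Dunmere, Hollowpine, Greywater, Cedarfen
Last habitat: Elkhorn with 57 animals

Round 1: Cedarfen=7 Dunmere=16 Elkhorn=7 Greywater=16 Hollowpine=11 → close Dunmere (overflow 6)
  16÷4 = 4 each, +1 to first 0
Round 2: Cedarfen=11 Elkhorn=11 Greywater=20 Hollowpine=15 → close Hollowpine (overflow 10)
  15÷3 = 5 each, +1 to first 0
Round 3: Cedarfen=16 Elkhorn=16 Greywater=25 → close Greywater (overflow 11)
  25÷2 = 12 each, +1 to first 1
Round 4: Cedarfen=29 Elkhorn=28 → close Cedarfen (overflow 23)
  29÷1 = 29 each, +1 to first 0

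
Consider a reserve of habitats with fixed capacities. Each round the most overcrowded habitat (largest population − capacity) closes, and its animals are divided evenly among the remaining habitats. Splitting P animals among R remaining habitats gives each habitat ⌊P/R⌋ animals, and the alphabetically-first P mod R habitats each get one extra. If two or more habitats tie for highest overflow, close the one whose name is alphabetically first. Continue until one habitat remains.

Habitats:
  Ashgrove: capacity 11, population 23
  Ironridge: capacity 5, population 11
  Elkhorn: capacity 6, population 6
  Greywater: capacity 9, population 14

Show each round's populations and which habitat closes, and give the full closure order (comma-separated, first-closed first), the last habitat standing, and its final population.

Round 1: Ashgrove=23 Elkhorn=6 Greywater=14 Ironridge=11 → close Ashgrove (overflow 12)
  23÷3 = 7 each, +1 to first 2
Round 2: Elkhorn=14 Greywater=22 Ironridge=18 → close Greywater (overflow 13)
  22÷2 = 11 each, +1 to first 0
Round 3: Elkhorn=25 Ironridge=29 → close Ironridge (overflow 24)
  29÷1 = 29 each, +1 to first 0

Closure order: Ashgrove, Greywater, Ironridge
Last habitat: Elkhorn with 54 animals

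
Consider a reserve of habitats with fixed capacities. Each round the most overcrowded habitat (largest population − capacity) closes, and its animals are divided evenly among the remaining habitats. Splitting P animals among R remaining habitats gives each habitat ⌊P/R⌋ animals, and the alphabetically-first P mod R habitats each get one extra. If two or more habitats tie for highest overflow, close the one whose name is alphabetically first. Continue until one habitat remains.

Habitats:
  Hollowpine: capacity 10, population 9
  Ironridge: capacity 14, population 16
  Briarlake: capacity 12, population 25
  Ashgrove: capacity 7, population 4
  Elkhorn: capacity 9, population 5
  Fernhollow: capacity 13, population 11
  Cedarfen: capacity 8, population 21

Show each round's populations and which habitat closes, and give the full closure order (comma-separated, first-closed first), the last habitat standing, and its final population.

Round 1: Ashgrove=4 Briarlake=25 Cedarfen=21 Elkhorn=5 Fernhollow=11 Hollowpine=9 Ironridge=16 → close Briarlake (overflow 13)
  25÷6 = 4 each, +1 to first 1
Round 2: Ashgrove=9 Cedarfen=25 Elkhorn=9 Fernhollow=15 Hollowpine=13 Ironridge=20 → close Cedarfen (overflow 17)
  25÷5 = 5 each, +1 to first 0
Round 3: Ashgrove=14 Elkhorn=14 Fernhollow=20 Hollowpine=18 Ironridge=25 → close Ironridge (overflow 11)
  25÷4 = 6 each, +1 to first 1
Round 4: Ashgrove=21 Elkhorn=20 Fernhollow=26 Hollowpine=24 → close Ashgrove (overflow 14)
  21÷3 = 7 each, +1 to first 0
Round 5: Elkhorn=27 Fernhollow=33 Hollowpine=31 → close Hollowpine (overflow 21)
  31÷2 = 15 each, +1 to first 1
Round 6: Elkhorn=43 Fernhollow=48 → close Fernhollow (overflow 35)
  48÷1 = 48 each, +1 to first 0

Closure order: Briarlake, Cedarfen, Ironridge, Ashgrove, Hollowpine, Fernhollow
Last habitat: Elkhorn with 91 animals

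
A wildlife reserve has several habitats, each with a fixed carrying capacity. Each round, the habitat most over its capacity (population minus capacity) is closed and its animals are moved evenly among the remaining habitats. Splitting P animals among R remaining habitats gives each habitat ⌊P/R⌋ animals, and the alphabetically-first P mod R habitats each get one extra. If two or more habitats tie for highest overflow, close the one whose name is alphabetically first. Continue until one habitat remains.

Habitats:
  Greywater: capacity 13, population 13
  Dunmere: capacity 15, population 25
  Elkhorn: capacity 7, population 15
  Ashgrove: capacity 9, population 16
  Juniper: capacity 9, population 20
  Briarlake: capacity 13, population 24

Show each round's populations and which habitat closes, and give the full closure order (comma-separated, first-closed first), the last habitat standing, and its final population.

Closure order: Briarlake, Dunmere, Juniper, Ashgrove, Elkhorn
Last habitat: Greywater with 113 animals

Round 1: Ashgrove=16 Briarlake=24 Dunmere=25 Elkhorn=15 Greywater=13 Juniper=20 → close Briarlake (overflow 11)
  24÷5 = 4 each, +1 to first 4
Round 2: Ashgrove=21 Dunmere=30 Elkhorn=20 Greywater=18 Juniper=24 → close Dunmere (overflow 15)
  30÷4 = 7 each, +1 to first 2
Round 3: Ashgrove=29 Elkhorn=28 Greywater=25 Juniper=31 → close Juniper (overflow 22)
  31÷3 = 10 each, +1 to first 1
Round 4: Ashgrove=40 Elkhorn=38 Greywater=35 → close Ashgrove (overflow 31)
  40÷2 = 20 each, +1 to first 0
Round 5: Elkhorn=58 Greywater=55 → close Elkhorn (overflow 51)
  58÷1 = 58 each, +1 to first 0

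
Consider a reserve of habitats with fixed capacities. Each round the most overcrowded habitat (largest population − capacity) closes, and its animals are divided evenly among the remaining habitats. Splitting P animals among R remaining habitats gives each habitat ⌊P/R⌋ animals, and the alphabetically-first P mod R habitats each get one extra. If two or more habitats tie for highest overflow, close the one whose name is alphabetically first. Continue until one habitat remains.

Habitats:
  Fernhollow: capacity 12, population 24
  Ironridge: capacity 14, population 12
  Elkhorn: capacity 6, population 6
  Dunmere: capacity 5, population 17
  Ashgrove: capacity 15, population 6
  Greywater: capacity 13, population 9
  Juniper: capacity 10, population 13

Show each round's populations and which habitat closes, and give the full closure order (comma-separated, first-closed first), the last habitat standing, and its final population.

Closure order: Dunmere, Fernhollow, Juniper, Elkhorn, Ironridge, Greywater
Last habitat: Ashgrove with 87 animals

Round 1: Ashgrove=6 Dunmere=17 Elkhorn=6 Fernhollow=24 Greywater=9 Ironridge=12 Juniper=13 → close Dunmere (overflow 12)
  17÷6 = 2 each, +1 to first 5
Round 2: Ashgrove=9 Elkhorn=9 Fernhollow=27 Greywater=12 Ironridge=15 Juniper=15 → close Fernhollow (overflow 15)
  27÷5 = 5 each, +1 to first 2
Round 3: Ashgrove=15 Elkhorn=15 Greywater=17 Ironridge=20 Juniper=20 → close Juniper (overflow 10)
  20÷4 = 5 each, +1 to first 0
Round 4: Ashgrove=20 Elkhorn=20 Greywater=22 Ironridge=25 → close Elkhorn (overflow 14)
  20÷3 = 6 each, +1 to first 2
Round 5: Ashgrove=27 Greywater=29 Ironridge=31 → close Ironridge (overflow 17)
  31÷2 = 15 each, +1 to first 1
Round 6: Ashgrove=43 Greywater=44 → close Greywater (overflow 31)
  44÷1 = 44 each, +1 to first 0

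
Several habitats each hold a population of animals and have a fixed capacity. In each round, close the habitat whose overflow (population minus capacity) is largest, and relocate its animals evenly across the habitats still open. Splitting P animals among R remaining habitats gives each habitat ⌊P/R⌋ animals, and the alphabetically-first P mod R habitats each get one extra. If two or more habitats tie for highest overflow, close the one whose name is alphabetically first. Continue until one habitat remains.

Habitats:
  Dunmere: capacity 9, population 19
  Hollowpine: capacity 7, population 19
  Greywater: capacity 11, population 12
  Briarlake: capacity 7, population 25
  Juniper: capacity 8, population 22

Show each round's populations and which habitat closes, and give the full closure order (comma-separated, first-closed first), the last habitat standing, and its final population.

Closure order: Briarlake, Juniper, Dunmere, Hollowpine
Last habitat: Greywater with 97 animals

Round 1: Briarlake=25 Dunmere=19 Greywater=12 Hollowpine=19 Juniper=22 → close Briarlake (overflow 18)
  25÷4 = 6 each, +1 to first 1
Round 2: Dunmere=26 Greywater=18 Hollowpine=25 Juniper=28 → close Juniper (overflow 20)
  28÷3 = 9 each, +1 to first 1
Round 3: Dunmere=36 Greywater=27 Hollowpine=34 → close Dunmere (overflow 27)
  36÷2 = 18 each, +1 to first 0
Round 4: Greywater=45 Hollowpine=52 → close Hollowpine (overflow 45)
  52÷1 = 52 each, +1 to first 0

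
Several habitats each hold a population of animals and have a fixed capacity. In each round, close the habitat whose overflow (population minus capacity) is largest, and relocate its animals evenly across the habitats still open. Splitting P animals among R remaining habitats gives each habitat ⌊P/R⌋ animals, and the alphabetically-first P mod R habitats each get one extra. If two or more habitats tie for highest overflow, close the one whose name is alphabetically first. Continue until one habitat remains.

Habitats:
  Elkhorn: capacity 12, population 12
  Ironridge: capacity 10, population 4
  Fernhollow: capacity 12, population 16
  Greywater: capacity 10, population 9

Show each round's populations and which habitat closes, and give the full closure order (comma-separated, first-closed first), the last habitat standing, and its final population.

Round 1: Elkhorn=12 Fernhollow=16 Greywater=9 Ironridge=4 → close Fernhollow (overflow 4)
  16÷3 = 5 each, +1 to first 1
Round 2: Elkhorn=18 Greywater=14 Ironridge=9 → close Elkhorn (overflow 6)
  18÷2 = 9 each, +1 to first 0
Round 3: Greywater=23 Ironridge=18 → close Greywater (overflow 13)
  23÷1 = 23 each, +1 to first 0

Closure order: Fernhollow, Elkhorn, Greywater
Last habitat: Ironridge with 41 animals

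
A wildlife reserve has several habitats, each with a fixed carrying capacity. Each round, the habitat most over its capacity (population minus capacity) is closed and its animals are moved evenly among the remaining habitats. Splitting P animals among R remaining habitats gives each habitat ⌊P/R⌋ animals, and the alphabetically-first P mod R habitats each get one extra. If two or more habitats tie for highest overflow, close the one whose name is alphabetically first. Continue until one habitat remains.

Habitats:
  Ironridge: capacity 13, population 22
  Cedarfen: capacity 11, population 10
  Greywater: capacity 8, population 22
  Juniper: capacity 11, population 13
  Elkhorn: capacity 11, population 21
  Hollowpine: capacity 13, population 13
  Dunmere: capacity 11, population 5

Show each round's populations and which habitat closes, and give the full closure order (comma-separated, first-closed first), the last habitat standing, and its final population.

Closure order: Greywater, Elkhorn, Ironridge, Juniper, Cedarfen, Hollowpine
Last habitat: Dunmere with 106 animals

Round 1: Cedarfen=10 Dunmere=5 Elkhorn=21 Greywater=22 Hollowpine=13 Ironridge=22 Juniper=13 → close Greywater (overflow 14)
  22÷6 = 3 each, +1 to first 4
Round 2: Cedarfen=14 Dunmere=9 Elkhorn=25 Hollowpine=17 Ironridge=25 Juniper=16 → close Elkhorn (overflow 14)
  25÷5 = 5 each, +1 to first 0
Round 3: Cedarfen=19 Dunmere=14 Hollowpine=22 Ironridge=30 Juniper=21 → close Ironridge (overflow 17)
  30÷4 = 7 each, +1 to first 2
Round 4: Cedarfen=27 Dunmere=22 Hollowpine=29 Juniper=28 → close Juniper (overflow 17)
  28÷3 = 9 each, +1 to first 1
Round 5: Cedarfen=37 Dunmere=31 Hollowpine=38 → close Cedarfen (overflow 26)
  37÷2 = 18 each, +1 to first 1
Round 6: Dunmere=50 Hollowpine=56 → close Hollowpine (overflow 43)
  56÷1 = 56 each, +1 to first 0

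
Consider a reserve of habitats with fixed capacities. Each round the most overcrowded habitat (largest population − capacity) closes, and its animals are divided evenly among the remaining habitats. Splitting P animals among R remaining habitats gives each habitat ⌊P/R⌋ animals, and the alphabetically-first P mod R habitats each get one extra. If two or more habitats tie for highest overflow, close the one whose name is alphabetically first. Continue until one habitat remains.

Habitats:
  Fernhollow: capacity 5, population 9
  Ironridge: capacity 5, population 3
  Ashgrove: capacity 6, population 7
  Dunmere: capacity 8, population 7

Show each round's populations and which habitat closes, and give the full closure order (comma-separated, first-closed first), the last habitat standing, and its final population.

Round 1: Ashgrove=7 Dunmere=7 Fernhollow=9 Ironridge=3 → close Fernhollow (overflow 4)
  9÷3 = 3 each, +1 to first 0
Round 2: Ashgrove=10 Dunmere=10 Ironridge=6 → close Ashgrove (overflow 4)
  10÷2 = 5 each, +1 to first 0
Round 3: Dunmere=15 Ironridge=11 → close Dunmere (overflow 7)
  15÷1 = 15 each, +1 to first 0

Closure order: Fernhollow, Ashgrove, Dunmere
Last habitat: Ironridge with 26 animals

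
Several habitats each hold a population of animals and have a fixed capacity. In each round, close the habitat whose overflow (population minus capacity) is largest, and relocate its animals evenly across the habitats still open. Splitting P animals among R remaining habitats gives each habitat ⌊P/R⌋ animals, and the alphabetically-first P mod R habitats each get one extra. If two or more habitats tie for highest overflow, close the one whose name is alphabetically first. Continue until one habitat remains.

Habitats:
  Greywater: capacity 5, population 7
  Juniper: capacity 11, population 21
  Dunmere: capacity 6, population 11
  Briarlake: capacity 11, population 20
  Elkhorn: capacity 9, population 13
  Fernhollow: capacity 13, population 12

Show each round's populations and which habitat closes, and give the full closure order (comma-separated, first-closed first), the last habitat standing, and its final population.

Closure order: Juniper, Briarlake, Dunmere, Elkhorn, Greywater
Last habitat: Fernhollow with 84 animals

Round 1: Briarlake=20 Dunmere=11 Elkhorn=13 Fernhollow=12 Greywater=7 Juniper=21 → close Juniper (overflow 10)
  21÷5 = 4 each, +1 to first 1
Round 2: Briarlake=25 Dunmere=15 Elkhorn=17 Fernhollow=16 Greywater=11 → close Briarlake (overflow 14)
  25÷4 = 6 each, +1 to first 1
Round 3: Dunmere=22 Elkhorn=23 Fernhollow=22 Greywater=17 → close Dunmere (overflow 16)
  22÷3 = 7 each, +1 to first 1
Round 4: Elkhorn=31 Fernhollow=29 Greywater=24 → close Elkhorn (overflow 22)
  31÷2 = 15 each, +1 to first 1
Round 5: Fernhollow=45 Greywater=39 → close Greywater (overflow 34)
  39÷1 = 39 each, +1 to first 0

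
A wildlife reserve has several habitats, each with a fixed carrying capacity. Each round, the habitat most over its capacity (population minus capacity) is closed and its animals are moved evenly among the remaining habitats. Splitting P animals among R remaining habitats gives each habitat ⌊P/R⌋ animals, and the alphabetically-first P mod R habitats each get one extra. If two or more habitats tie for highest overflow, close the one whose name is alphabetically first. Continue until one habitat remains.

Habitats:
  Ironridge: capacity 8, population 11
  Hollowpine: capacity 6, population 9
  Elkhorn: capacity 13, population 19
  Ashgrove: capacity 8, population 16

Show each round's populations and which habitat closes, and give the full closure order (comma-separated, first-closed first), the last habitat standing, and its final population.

Closure order: Ashgrove, Elkhorn, Hollowpine
Last habitat: Ironridge with 55 animals

Round 1: Ashgrove=16 Elkhorn=19 Hollowpine=9 Ironridge=11 → close Ashgrove (overflow 8)
  16÷3 = 5 each, +1 to first 1
Round 2: Elkhorn=25 Hollowpine=14 Ironridge=16 → close Elkhorn (overflow 12)
  25÷2 = 12 each, +1 to first 1
Round 3: Hollowpine=27 Ironridge=28 → close Hollowpine (overflow 21)
  27÷1 = 27 each, +1 to first 0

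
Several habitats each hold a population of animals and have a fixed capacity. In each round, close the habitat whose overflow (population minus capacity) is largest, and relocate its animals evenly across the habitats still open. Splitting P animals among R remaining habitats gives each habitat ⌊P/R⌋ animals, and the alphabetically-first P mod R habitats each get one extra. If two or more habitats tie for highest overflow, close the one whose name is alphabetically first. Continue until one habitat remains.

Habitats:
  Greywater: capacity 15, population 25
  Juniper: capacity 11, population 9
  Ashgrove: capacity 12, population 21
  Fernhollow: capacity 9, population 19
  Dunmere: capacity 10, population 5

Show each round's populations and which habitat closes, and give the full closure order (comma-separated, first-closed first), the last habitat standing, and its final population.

Closure order: Fernhollow, Greywater, Ashgrove, Juniper
Last habitat: Dunmere with 79 animals

Round 1: Ashgrove=21 Dunmere=5 Fernhollow=19 Greywater=25 Juniper=9 → close Fernhollow (overflow 10)
  19÷4 = 4 each, +1 to first 3
Round 2: Ashgrove=26 Dunmere=10 Greywater=30 Juniper=13 → close Greywater (overflow 15)
  30÷3 = 10 each, +1 to first 0
Round 3: Ashgrove=36 Dunmere=20 Juniper=23 → close Ashgrove (overflow 24)
  36÷2 = 18 each, +1 to first 0
Round 4: Dunmere=38 Juniper=41 → close Juniper (overflow 30)
  41÷1 = 41 each, +1 to first 0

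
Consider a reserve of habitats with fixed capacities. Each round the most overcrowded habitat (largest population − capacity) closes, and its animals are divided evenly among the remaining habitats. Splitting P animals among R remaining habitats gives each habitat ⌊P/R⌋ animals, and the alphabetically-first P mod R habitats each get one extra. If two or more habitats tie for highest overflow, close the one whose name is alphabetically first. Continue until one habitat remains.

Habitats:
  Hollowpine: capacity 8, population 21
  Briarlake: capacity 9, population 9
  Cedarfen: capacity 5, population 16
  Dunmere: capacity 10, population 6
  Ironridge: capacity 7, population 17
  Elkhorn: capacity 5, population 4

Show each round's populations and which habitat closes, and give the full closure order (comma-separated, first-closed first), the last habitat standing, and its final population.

Closure order: Hollowpine, Cedarfen, Ironridge, Briarlake, Elkhorn
Last habitat: Dunmere with 73 animals

Round 1: Briarlake=9 Cedarfen=16 Dunmere=6 Elkhorn=4 Hollowpine=21 Ironridge=17 → close Hollowpine (overflow 13)
  21÷5 = 4 each, +1 to first 1
Round 2: Briarlake=14 Cedarfen=20 Dunmere=10 Elkhorn=8 Ironridge=21 → close Cedarfen (overflow 15)
  20÷4 = 5 each, +1 to first 0
Round 3: Briarlake=19 Dunmere=15 Elkhorn=13 Ironridge=26 → close Ironridge (overflow 19)
  26÷3 = 8 each, +1 to first 2
Round 4: Briarlake=28 Dunmere=24 Elkhorn=21 → close Briarlake (overflow 19)
  28÷2 = 14 each, +1 to first 0
Round 5: Dunmere=38 Elkhorn=35 → close Elkhorn (overflow 30)
  35÷1 = 35 each, +1 to first 0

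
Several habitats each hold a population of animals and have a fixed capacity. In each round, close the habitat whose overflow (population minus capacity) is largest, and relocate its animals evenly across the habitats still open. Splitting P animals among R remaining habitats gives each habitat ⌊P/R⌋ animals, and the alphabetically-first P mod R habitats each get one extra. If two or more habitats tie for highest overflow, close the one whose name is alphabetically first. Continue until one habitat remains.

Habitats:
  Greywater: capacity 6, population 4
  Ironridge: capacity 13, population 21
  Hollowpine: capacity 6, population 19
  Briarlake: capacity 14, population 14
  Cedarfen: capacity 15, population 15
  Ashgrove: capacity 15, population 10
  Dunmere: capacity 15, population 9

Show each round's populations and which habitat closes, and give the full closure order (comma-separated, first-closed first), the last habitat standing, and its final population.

Closure order: Hollowpine, Ironridge, Briarlake, Cedarfen, Ashgrove, Greywater
Last habitat: Dunmere with 92 animals

Round 1: Ashgrove=10 Briarlake=14 Cedarfen=15 Dunmere=9 Greywater=4 Hollowpine=19 Ironridge=21 → close Hollowpine (overflow 13)
  19÷6 = 3 each, +1 to first 1
Round 2: Ashgrove=14 Briarlake=17 Cedarfen=18 Dunmere=12 Greywater=7 Ironridge=24 → close Ironridge (overflow 11)
  24÷5 = 4 each, +1 to first 4
Round 3: Ashgrove=19 Briarlake=22 Cedarfen=23 Dunmere=17 Greywater=11 → close Briarlake (overflow 8)
  22÷4 = 5 each, +1 to first 2
Round 4: Ashgrove=25 Cedarfen=29 Dunmere=22 Greywater=16 → close Cedarfen (overflow 14)
  29÷3 = 9 each, +1 to first 2
Round 5: Ashgrove=35 Dunmere=32 Greywater=25 → close Ashgrove (overflow 20)
  35÷2 = 17 each, +1 to first 1
Round 6: Dunmere=50 Greywater=42 → close Greywater (overflow 36)
  42÷1 = 42 each, +1 to first 0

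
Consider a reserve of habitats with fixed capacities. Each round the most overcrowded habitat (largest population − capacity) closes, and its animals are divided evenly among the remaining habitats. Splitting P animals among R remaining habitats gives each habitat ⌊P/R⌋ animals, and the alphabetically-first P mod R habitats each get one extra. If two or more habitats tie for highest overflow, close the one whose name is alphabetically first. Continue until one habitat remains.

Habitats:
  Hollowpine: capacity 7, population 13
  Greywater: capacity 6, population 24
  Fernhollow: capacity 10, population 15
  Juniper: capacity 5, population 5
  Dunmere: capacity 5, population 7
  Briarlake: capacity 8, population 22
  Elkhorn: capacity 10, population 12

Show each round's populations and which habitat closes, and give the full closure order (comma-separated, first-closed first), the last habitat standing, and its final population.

Closure order: Greywater, Briarlake, Hollowpine, Fernhollow, Dunmere, Elkhorn
Last habitat: Juniper with 98 animals

Round 1: Briarlake=22 Dunmere=7 Elkhorn=12 Fernhollow=15 Greywater=24 Hollowpine=13 Juniper=5 → close Greywater (overflow 18)
  24÷6 = 4 each, +1 to first 0
Round 2: Briarlake=26 Dunmere=11 Elkhorn=16 Fernhollow=19 Hollowpine=17 Juniper=9 → close Briarlake (overflow 18)
  26÷5 = 5 each, +1 to first 1
Round 3: Dunmere=17 Elkhorn=21 Fernhollow=24 Hollowpine=22 Juniper=14 → close Hollowpine (overflow 15)
  22÷4 = 5 each, +1 to first 2
Round 4: Dunmere=23 Elkhorn=27 Fernhollow=29 Juniper=19 → close Fernhollow (overflow 19)
  29÷3 = 9 each, +1 to first 2
Round 5: Dunmere=33 Elkhorn=37 Juniper=28 → close Dunmere (overflow 28)
  33÷2 = 16 each, +1 to first 1
Round 6: Elkhorn=54 Juniper=44 → close Elkhorn (overflow 44)
  54÷1 = 54 each, +1 to first 0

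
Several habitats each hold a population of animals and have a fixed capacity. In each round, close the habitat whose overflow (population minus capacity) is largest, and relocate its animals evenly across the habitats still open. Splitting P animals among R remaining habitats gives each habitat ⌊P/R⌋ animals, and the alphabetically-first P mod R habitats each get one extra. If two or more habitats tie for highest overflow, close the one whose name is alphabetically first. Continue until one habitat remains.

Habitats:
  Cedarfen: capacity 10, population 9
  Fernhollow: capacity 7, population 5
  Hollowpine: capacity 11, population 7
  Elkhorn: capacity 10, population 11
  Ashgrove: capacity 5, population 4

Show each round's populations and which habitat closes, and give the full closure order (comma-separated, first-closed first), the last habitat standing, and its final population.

Round 1: Ashgrove=4 Cedarfen=9 Elkhorn=11 Fernhollow=5 Hollowpine=7 → close Elkhorn (overflow 1)
  11÷4 = 2 each, +1 to first 3
Round 2: Ashgrove=7 Cedarfen=12 Fernhollow=8 Hollowpine=9 → close Ashgrove (overflow 2)
  7÷3 = 2 each, +1 to first 1
Round 3: Cedarfen=15 Fernhollow=10 Hollowpine=11 → close Cedarfen (overflow 5)
  15÷2 = 7 each, +1 to first 1
Round 4: Fernhollow=18 Hollowpine=18 → close Fernhollow (overflow 11)
  18÷1 = 18 each, +1 to first 0

Closure order: Elkhorn, Ashgrove, Cedarfen, Fernhollow
Last habitat: Hollowpine with 36 animals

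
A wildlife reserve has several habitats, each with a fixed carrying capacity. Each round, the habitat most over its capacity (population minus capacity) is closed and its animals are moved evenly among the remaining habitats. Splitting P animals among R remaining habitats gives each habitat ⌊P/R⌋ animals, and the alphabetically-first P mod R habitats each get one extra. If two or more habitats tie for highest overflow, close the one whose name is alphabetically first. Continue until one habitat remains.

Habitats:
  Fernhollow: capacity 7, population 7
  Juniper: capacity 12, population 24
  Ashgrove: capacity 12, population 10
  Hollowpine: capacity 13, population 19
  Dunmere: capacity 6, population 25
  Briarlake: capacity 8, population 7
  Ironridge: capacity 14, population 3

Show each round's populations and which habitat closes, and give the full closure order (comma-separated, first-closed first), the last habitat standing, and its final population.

Closure order: Dunmere, Juniper, Hollowpine, Fernhollow, Ashgrove, Briarlake
Last habitat: Ironridge with 95 animals

Round 1: Ashgrove=10 Briarlake=7 Dunmere=25 Fernhollow=7 Hollowpine=19 Ironridge=3 Juniper=24 → close Dunmere (overflow 19)
  25÷6 = 4 each, +1 to first 1
Round 2: Ashgrove=15 Briarlake=11 Fernhollow=11 Hollowpine=23 Ironridge=7 Juniper=28 → close Juniper (overflow 16)
  28÷5 = 5 each, +1 to first 3
Round 3: Ashgrove=21 Briarlake=17 Fernhollow=17 Hollowpine=28 Ironridge=12 → close Hollowpine (overflow 15)
  28÷4 = 7 each, +1 to first 0
Round 4: Ashgrove=28 Briarlake=24 Fernhollow=24 Ironridge=19 → close Fernhollow (overflow 17)
  24÷3 = 8 each, +1 to first 0
Round 5: Ashgrove=36 Briarlake=32 Ironridge=27 → close Ashgrove (overflow 24)
  36÷2 = 18 each, +1 to first 0
Round 6: Briarlake=50 Ironridge=45 → close Briarlake (overflow 42)
  50÷1 = 50 each, +1 to first 0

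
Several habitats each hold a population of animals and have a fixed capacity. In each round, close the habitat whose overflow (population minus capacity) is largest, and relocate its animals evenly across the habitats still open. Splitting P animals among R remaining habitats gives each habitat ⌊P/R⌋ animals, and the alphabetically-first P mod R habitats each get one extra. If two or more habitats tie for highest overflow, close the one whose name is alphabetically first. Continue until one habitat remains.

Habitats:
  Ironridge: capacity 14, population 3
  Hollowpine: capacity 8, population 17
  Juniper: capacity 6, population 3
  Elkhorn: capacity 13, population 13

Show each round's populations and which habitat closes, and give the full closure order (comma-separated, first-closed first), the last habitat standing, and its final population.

Closure order: Hollowpine, Elkhorn, Juniper
Last habitat: Ironridge with 36 animals

Round 1: Elkhorn=13 Hollowpine=17 Ironridge=3 Juniper=3 → close Hollowpine (overflow 9)
  17÷3 = 5 each, +1 to first 2
Round 2: Elkhorn=19 Ironridge=9 Juniper=8 → close Elkhorn (overflow 6)
  19÷2 = 9 each, +1 to first 1
Round 3: Ironridge=19 Juniper=17 → close Juniper (overflow 11)
  17÷1 = 17 each, +1 to first 0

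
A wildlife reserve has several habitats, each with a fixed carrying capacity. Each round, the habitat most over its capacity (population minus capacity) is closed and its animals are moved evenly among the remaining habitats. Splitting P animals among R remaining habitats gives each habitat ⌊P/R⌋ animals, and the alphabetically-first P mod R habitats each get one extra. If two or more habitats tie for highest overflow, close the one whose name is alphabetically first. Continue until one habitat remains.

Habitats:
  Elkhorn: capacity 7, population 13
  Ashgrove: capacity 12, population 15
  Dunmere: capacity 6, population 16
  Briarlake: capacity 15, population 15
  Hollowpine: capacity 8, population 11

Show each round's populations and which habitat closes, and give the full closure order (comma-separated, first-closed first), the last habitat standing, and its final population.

Round 1: Ashgrove=15 Briarlake=15 Dunmere=16 Elkhorn=13 Hollowpine=11 → close Dunmere (overflow 10)
  16÷4 = 4 each, +1 to first 0
Round 2: Ashgrove=19 Briarlake=19 Elkhorn=17 Hollowpine=15 → close Elkhorn (overflow 10)
  17÷3 = 5 each, +1 to first 2
Round 3: Ashgrove=25 Briarlake=25 Hollowpine=20 → close Ashgrove (overflow 13)
  25÷2 = 12 each, +1 to first 1
Round 4: Briarlake=38 Hollowpine=32 → close Hollowpine (overflow 24)
  32÷1 = 32 each, +1 to first 0

Closure order: Dunmere, Elkhorn, Ashgrove, Hollowpine
Last habitat: Briarlake with 70 animals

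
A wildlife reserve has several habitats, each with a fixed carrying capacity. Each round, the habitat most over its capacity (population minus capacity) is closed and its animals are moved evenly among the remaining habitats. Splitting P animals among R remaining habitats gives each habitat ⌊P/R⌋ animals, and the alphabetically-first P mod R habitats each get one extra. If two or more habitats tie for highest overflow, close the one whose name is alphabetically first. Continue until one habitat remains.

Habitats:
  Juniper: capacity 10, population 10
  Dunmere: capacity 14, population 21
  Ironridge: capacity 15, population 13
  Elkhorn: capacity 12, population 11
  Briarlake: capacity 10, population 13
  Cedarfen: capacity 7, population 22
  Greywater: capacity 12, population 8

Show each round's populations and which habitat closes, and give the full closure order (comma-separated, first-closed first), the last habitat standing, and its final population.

Closure order: Cedarfen, Dunmere, Briarlake, Elkhorn, Juniper, Greywater
Last habitat: Ironridge with 98 animals

Round 1: Briarlake=13 Cedarfen=22 Dunmere=21 Elkhorn=11 Greywater=8 Ironridge=13 Juniper=10 → close Cedarfen (overflow 15)
  22÷6 = 3 each, +1 to first 4
Round 2: Briarlake=17 Dunmere=25 Elkhorn=15 Greywater=12 Ironridge=16 Juniper=13 → close Dunmere (overflow 11)
  25÷5 = 5 each, +1 to first 0
Round 3: Briarlake=22 Elkhorn=20 Greywater=17 Ironridge=21 Juniper=18 → close Briarlake (overflow 12)
  22÷4 = 5 each, +1 to first 2
Round 4: Elkhorn=26 Greywater=23 Ironridge=26 Juniper=23 → close Elkhorn (overflow 14)
  26÷3 = 8 each, +1 to first 2
Round 5: Greywater=32 Ironridge=35 Juniper=31 → close Juniper (overflow 21)
  31÷2 = 15 each, +1 to first 1
Round 6: Greywater=48 Ironridge=50 → close Greywater (overflow 36)
  48÷1 = 48 each, +1 to first 0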